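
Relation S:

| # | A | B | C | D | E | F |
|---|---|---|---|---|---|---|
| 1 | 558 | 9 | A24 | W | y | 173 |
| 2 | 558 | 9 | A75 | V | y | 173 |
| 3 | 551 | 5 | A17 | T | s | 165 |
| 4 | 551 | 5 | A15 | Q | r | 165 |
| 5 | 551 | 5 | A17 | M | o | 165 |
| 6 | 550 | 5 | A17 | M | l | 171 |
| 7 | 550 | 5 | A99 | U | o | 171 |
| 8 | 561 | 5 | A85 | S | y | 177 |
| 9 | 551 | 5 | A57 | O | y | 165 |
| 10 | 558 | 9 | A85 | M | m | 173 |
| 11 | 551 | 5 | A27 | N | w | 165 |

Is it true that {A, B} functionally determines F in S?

Yes

(A=558, B=9): rows 1, 2, 10 → F = 173, 173, 173 ✓
(A=551, B=5): rows 3, 4, 5, 9, 11 → F = 165, 165, 165, 165, 165 ✓
(A=550, B=5): rows 6, 7 → F = 171, 171 ✓
(A=561, B=5): row 8 → F = 177 ✓
Every {A, B} value is associated with a single F value, so {A, B} → F holds.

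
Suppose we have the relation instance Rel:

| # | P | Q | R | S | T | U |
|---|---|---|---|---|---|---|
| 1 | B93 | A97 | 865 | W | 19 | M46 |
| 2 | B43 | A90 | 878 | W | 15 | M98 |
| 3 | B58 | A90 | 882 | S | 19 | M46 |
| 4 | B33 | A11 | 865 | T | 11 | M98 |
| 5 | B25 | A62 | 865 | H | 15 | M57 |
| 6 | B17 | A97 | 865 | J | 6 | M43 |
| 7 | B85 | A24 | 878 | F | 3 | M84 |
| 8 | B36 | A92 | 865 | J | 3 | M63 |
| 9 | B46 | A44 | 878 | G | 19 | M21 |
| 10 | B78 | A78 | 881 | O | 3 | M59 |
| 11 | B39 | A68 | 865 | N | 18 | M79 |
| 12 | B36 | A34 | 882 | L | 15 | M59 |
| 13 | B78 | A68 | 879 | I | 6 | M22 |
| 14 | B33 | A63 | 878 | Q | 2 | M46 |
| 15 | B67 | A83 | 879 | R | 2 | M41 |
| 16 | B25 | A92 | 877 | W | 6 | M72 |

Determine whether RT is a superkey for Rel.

Yes

All 16 rows have distinct RT values, so RT → (all attributes) holds and RT is a superkey.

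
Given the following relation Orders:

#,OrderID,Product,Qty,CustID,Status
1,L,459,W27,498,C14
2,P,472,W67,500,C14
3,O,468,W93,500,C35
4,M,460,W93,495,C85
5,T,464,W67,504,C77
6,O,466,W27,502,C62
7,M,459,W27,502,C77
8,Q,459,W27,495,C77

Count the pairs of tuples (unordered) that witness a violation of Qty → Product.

Qty=W27: violating pairs (1,6), (6,7), (6,8) — 3 pairs.
Qty=W67: violating pairs (2,5) — 1 pair.
Qty=W93: violating pairs (3,4) — 1 pair.

5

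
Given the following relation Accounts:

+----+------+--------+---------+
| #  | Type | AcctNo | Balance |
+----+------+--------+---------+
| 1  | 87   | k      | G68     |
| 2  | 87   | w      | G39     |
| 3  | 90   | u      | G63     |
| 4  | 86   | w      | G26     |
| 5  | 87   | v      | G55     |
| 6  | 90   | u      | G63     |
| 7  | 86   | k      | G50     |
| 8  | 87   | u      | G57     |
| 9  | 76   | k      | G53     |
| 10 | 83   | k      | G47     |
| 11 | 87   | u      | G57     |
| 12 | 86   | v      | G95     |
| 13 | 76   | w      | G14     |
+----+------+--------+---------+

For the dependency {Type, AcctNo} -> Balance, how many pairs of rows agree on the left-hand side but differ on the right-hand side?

0

(Type=90, AcctNo=u): all 2 rows agree on Balance — 0 pairs.
(Type=87, AcctNo=u): all 2 rows agree on Balance — 0 pairs.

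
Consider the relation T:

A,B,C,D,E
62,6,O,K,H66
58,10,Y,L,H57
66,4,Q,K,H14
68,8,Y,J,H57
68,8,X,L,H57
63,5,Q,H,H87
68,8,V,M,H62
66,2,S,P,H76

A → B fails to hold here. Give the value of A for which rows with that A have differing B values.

A=62: 1 row → B = 6 ✓
A=58: 1 row → B = 10 ✓
A=66: 2 rows → B takes values {4, 2} — violation
A=68: 3 rows → B = 8, 8, 8 ✓
A=63: 1 row → B = 5 ✓
The only A value with inconsistent B is A=66.

66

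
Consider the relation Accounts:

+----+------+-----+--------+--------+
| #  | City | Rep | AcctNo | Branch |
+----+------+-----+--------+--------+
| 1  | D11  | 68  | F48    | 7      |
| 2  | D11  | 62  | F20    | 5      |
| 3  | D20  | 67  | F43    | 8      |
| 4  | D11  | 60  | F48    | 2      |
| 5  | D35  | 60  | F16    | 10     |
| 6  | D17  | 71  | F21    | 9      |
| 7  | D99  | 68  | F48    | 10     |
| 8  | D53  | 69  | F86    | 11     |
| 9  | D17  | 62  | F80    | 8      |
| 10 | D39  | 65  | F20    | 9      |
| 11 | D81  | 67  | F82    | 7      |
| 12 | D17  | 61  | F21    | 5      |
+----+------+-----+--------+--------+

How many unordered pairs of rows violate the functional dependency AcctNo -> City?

3

AcctNo=F48: violating pairs (1,7), (4,7) — 2 pairs.
AcctNo=F20: violating pairs (2,10) — 1 pair.
AcctNo=F21: all 2 rows agree on City — 0 pairs.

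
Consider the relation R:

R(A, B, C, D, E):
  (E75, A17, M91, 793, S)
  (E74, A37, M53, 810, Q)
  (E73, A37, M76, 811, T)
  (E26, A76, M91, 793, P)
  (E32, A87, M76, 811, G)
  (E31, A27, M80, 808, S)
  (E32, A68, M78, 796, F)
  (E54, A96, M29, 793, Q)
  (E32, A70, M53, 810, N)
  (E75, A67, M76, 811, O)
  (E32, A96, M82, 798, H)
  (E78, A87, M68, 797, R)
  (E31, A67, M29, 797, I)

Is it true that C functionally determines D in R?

C=M91: 2 rows → D = 793, 793 ✓
C=M53: 2 rows → D = 810, 810 ✓
C=M76: 3 rows → D = 811, 811, 811 ✓
C=M80: 1 row → D = 808 ✓
C=M78: 1 row → D = 796 ✓
C=M29: 2 rows → D takes values {793, 797} — violation
C=M82: 1 row → D = 798 ✓
C=M68: 1 row → D = 797 ✓
Two rows agree on C but differ on D, so C -> D does not hold.

No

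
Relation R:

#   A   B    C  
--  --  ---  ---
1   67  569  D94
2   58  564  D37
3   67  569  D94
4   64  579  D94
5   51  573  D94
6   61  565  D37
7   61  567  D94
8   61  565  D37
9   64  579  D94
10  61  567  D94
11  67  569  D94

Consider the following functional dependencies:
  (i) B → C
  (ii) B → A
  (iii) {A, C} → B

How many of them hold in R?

(i) B → C: every LHS value maps to a single RHS value — holds.
(ii) B → A: every LHS value maps to a single RHS value — holds.
(iii) {A, C} → B: every LHS value maps to a single RHS value — holds.
3 of the 3 dependencies hold.

3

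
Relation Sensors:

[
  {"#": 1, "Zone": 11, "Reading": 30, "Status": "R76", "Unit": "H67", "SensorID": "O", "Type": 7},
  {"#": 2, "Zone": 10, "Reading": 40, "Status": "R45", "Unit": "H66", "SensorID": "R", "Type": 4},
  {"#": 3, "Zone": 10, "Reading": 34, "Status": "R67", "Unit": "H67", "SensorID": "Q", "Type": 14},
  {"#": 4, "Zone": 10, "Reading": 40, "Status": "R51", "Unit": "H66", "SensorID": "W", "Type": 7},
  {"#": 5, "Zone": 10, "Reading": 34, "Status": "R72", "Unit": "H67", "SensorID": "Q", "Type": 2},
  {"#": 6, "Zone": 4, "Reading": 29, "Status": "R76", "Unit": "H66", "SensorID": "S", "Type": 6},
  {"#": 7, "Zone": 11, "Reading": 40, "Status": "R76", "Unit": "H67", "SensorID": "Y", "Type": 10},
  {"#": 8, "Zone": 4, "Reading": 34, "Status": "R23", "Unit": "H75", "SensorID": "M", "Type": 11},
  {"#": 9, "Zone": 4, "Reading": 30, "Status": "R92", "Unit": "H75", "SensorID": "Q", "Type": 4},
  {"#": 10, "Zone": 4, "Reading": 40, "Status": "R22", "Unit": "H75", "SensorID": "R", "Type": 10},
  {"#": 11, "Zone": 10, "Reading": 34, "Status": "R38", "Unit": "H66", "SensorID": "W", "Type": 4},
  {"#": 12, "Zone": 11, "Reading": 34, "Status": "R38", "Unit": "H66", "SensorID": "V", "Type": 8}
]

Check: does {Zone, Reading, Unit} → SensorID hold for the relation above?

(Zone=11, Reading=30, Unit=H67): row 1 → SensorID = O ✓
(Zone=10, Reading=40, Unit=H66): rows 2, 4 → SensorID takes values {R, W} — violation
(Zone=10, Reading=34, Unit=H67): rows 3, 5 → SensorID = Q, Q ✓
(Zone=4, Reading=29, Unit=H66): row 6 → SensorID = S ✓
(Zone=11, Reading=40, Unit=H67): row 7 → SensorID = Y ✓
(Zone=4, Reading=34, Unit=H75): row 8 → SensorID = M ✓
(Zone=4, Reading=30, Unit=H75): row 9 → SensorID = Q ✓
(Zone=4, Reading=40, Unit=H75): row 10 → SensorID = R ✓
(Zone=10, Reading=34, Unit=H66): row 11 → SensorID = W ✓
(Zone=11, Reading=34, Unit=H66): row 12 → SensorID = V ✓
Two rows agree on {Zone, Reading, Unit} but differ on SensorID, so {Zone, Reading, Unit} → SensorID does not hold.

No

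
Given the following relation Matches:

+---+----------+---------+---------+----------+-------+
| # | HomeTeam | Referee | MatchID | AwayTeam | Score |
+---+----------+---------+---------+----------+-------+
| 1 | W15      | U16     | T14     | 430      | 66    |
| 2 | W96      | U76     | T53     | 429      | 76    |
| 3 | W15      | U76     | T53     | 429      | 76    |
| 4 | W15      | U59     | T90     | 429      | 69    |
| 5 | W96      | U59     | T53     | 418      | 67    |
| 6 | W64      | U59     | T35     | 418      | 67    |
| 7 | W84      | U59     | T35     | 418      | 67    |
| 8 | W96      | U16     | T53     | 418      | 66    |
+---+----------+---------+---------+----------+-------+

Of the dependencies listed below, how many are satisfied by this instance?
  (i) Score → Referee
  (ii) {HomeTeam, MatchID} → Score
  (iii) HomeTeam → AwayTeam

1

(i) Score → Referee: every LHS value maps to a single RHS value — holds.
(ii) {HomeTeam, MatchID} → Score: (HomeTeam=W96, MatchID=T53): rows 2, 5, 8 → Score takes values {76, 67, 66} — violation — fails.
(iii) HomeTeam → AwayTeam: HomeTeam=W15: rows 1, 3, 4 → AwayTeam takes values {430, 429} — violation; HomeTeam=W96: rows 2, 5, 8 → AwayTeam takes values {429, 418} — violation — fails.
1 of the 3 dependencies holds.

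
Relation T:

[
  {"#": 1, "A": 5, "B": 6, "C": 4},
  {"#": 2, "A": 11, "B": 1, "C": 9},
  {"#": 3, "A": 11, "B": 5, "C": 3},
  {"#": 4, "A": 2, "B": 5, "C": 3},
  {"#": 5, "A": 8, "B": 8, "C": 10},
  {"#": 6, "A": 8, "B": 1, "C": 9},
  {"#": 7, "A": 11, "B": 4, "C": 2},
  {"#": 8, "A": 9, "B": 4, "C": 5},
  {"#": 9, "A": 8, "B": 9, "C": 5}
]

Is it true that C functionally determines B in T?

No

C=4: row 1 → B = 6 ✓
C=9: rows 2, 6 → B = 1, 1 ✓
C=3: rows 3, 4 → B = 5, 5 ✓
C=10: row 5 → B = 8 ✓
C=2: row 7 → B = 4 ✓
C=5: rows 8, 9 → B takes values {4, 9} — violation
Two rows agree on C but differ on B, so C -> B does not hold.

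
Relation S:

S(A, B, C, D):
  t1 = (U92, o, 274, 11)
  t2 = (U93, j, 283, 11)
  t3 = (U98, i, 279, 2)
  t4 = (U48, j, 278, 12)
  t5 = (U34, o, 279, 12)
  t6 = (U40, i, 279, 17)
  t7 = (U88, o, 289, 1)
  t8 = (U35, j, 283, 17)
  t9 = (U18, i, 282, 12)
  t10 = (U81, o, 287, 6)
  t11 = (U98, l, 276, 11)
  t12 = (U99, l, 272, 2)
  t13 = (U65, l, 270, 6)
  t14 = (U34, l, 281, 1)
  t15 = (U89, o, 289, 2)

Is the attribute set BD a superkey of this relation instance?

All 15 rows have distinct BD values, so BD → (all attributes) holds and BD is a superkey.

Yes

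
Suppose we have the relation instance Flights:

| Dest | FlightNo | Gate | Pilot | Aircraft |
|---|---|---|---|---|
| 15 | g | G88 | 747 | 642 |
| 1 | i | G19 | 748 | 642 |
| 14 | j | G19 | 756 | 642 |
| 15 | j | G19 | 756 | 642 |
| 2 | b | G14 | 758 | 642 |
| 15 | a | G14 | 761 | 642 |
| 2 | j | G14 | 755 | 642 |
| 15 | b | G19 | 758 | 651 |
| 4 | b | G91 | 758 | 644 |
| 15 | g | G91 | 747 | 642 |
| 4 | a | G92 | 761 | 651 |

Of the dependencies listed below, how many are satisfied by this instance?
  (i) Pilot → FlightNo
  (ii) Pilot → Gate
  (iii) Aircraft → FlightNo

1

(i) Pilot → FlightNo: every LHS value maps to a single RHS value — holds.
(ii) Pilot → Gate: Pilot=747: 2 rows → Gate takes values {G88, G91} — violation; Pilot=758: 3 rows → Gate takes values {G14, G19, G91} — violation; Pilot=761: 2 rows → Gate takes values {G14, G92} — violation — fails.
(iii) Aircraft → FlightNo: Aircraft=642: 8 rows → FlightNo takes values {g, i, j, b, a} — violation; Aircraft=651: 2 rows → FlightNo takes values {b, a} — violation — fails.
1 of the 3 dependencies holds.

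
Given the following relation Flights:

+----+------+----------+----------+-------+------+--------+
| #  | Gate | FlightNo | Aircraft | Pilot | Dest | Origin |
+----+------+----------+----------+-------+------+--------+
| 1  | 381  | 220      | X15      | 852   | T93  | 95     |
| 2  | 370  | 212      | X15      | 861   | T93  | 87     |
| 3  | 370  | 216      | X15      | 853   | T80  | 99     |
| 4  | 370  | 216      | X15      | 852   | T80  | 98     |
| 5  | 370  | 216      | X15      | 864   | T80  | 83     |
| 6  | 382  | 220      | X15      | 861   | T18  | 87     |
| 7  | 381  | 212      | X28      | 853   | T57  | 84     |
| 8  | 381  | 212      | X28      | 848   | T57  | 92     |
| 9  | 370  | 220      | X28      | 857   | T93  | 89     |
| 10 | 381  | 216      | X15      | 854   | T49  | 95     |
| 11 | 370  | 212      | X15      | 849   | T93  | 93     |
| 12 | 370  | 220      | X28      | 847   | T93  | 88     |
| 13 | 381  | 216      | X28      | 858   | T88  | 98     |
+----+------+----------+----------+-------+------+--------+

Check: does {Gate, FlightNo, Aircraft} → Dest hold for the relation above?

Yes

(Gate=381, FlightNo=220, Aircraft=X15): row 1 → Dest = T93 ✓
(Gate=370, FlightNo=212, Aircraft=X15): rows 2, 11 → Dest = T93, T93 ✓
(Gate=370, FlightNo=216, Aircraft=X15): rows 3, 4, 5 → Dest = T80, T80, T80 ✓
(Gate=382, FlightNo=220, Aircraft=X15): row 6 → Dest = T18 ✓
(Gate=381, FlightNo=212, Aircraft=X28): rows 7, 8 → Dest = T57, T57 ✓
(Gate=370, FlightNo=220, Aircraft=X28): rows 9, 12 → Dest = T93, T93 ✓
(Gate=381, FlightNo=216, Aircraft=X15): row 10 → Dest = T49 ✓
(Gate=381, FlightNo=216, Aircraft=X28): row 13 → Dest = T88 ✓
Every {Gate, FlightNo, Aircraft} value is associated with a single Dest value, so {Gate, FlightNo, Aircraft} → Dest holds.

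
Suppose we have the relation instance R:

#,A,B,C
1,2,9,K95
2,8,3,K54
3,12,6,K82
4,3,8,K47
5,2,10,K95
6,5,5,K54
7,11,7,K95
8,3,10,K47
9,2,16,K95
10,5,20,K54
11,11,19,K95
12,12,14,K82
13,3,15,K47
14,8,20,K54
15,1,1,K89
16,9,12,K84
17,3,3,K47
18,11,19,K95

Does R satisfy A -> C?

Yes

A=2: rows 1, 5, 9 → C = K95, K95, K95 ✓
A=8: rows 2, 14 → C = K54, K54 ✓
A=12: rows 3, 12 → C = K82, K82 ✓
A=3: rows 4, 8, 13, 17 → C = K47, K47, K47, K47 ✓
A=5: rows 6, 10 → C = K54, K54 ✓
A=11: rows 7, 11, 18 → C = K95, K95, K95 ✓
A=1: row 15 → C = K89 ✓
A=9: row 16 → C = K84 ✓
Every A value is associated with a single C value, so A -> C holds.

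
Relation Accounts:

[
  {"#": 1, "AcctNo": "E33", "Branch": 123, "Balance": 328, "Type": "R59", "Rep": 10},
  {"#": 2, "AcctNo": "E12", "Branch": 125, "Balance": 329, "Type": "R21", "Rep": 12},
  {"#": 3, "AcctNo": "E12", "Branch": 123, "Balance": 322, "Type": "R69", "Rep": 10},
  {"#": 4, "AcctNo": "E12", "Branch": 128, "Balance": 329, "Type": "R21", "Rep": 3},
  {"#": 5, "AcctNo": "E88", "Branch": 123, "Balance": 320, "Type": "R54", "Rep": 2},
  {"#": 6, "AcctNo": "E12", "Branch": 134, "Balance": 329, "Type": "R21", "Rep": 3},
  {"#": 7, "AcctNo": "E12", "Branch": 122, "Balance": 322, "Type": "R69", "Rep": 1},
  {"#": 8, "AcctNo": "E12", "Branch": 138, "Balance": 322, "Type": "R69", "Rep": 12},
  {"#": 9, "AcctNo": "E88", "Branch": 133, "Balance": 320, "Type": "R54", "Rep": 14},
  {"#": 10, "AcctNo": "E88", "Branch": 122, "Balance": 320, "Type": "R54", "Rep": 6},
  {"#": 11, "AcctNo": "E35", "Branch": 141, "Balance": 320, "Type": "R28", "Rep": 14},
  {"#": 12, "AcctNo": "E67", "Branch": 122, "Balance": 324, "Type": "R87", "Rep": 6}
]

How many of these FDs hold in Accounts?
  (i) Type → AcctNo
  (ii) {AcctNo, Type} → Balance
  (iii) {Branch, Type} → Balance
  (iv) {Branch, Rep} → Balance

3

(i) Type → AcctNo: every LHS value maps to a single RHS value — holds.
(ii) {AcctNo, Type} → Balance: every LHS value maps to a single RHS value — holds.
(iii) {Branch, Type} → Balance: every LHS value maps to a single RHS value — holds.
(iv) {Branch, Rep} → Balance: (Branch=123, Rep=10): rows 1, 3 → Balance takes values {328, 322} — violation; (Branch=122, Rep=6): rows 10, 12 → Balance takes values {320, 324} — violation — fails.
3 of the 4 dependencies hold.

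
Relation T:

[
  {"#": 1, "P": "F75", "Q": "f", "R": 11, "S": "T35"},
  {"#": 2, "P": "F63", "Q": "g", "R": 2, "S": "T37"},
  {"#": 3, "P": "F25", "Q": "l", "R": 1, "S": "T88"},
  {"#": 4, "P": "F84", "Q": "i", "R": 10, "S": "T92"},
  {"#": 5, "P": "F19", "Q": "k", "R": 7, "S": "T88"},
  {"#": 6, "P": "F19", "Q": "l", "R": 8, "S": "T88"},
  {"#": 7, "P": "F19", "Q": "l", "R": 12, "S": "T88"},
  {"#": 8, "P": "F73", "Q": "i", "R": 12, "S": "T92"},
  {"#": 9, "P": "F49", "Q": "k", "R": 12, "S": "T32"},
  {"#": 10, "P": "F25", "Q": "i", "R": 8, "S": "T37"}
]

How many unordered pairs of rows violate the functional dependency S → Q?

S=T37: violating pairs (2,10) — 1 pair.
S=T88: violating pairs (3,5), (5,6), (5,7) — 3 pairs.
S=T92: all 2 rows agree on Q — 0 pairs.

4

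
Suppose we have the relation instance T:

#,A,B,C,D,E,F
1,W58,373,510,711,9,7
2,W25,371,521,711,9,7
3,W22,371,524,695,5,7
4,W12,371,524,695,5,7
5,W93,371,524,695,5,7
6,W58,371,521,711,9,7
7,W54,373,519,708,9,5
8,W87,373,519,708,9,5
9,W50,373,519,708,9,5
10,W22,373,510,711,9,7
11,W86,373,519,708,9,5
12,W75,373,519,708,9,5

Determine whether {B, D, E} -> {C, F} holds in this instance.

Yes

(B=373, D=711, E=9): rows 1, 10 → {C,F} = (510, 7), (510, 7) ✓
(B=371, D=711, E=9): rows 2, 6 → {C,F} = (521, 7), (521, 7) ✓
(B=371, D=695, E=5): rows 3, 4, 5 → {C,F} = (524, 7), (524, 7), (524, 7) ✓
(B=373, D=708, E=9): rows 7, 8, 9, 11, 12 → {C,F} = (519, 5), (519, 5), (519, 5), (519, 5), (519, 5) ✓
Every {B, D, E} value is associated with a single {C, F} value, so {B, D, E} -> {C, F} holds.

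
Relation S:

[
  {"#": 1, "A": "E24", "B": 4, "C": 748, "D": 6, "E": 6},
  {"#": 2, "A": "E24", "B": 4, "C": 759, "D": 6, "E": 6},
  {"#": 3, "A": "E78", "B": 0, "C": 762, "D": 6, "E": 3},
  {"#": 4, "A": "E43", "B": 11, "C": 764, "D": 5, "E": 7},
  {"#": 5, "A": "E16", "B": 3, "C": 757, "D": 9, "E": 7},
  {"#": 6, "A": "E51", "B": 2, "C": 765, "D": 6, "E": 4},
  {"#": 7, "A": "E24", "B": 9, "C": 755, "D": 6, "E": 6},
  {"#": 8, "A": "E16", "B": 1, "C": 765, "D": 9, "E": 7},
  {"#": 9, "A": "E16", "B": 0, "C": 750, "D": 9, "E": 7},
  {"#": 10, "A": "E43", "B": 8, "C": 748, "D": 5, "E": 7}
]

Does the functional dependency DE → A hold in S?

(D=6, E=6): rows 1, 2, 7 → A = E24, E24, E24 ✓
(D=6, E=3): row 3 → A = E78 ✓
(D=5, E=7): rows 4, 10 → A = E43, E43 ✓
(D=9, E=7): rows 5, 8, 9 → A = E16, E16, E16 ✓
(D=6, E=4): row 6 → A = E51 ✓
Every DE value is associated with a single A value, so DE → A holds.

Yes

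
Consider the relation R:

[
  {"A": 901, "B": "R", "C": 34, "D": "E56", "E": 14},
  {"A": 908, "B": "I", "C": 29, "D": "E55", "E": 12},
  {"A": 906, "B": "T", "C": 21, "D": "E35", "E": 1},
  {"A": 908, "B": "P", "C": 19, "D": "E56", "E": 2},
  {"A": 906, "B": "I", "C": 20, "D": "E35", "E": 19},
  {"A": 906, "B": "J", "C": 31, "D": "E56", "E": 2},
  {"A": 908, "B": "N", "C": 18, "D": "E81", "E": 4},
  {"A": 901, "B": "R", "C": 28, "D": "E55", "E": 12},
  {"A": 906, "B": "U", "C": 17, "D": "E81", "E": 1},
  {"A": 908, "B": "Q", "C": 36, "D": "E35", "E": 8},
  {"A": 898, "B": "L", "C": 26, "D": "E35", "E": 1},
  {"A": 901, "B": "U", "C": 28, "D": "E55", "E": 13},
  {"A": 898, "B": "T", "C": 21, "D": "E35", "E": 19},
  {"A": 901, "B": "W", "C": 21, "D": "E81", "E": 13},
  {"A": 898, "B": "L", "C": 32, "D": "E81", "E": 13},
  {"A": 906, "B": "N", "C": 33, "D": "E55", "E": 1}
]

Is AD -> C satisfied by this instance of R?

(A=901, D=E56): 1 row → C = 34 ✓
(A=908, D=E55): 1 row → C = 29 ✓
(A=906, D=E35): 2 rows → C takes values {21, 20} — violation
(A=908, D=E56): 1 row → C = 19 ✓
(A=906, D=E56): 1 row → C = 31 ✓
(A=908, D=E81): 1 row → C = 18 ✓
(A=901, D=E55): 2 rows → C = 28, 28 ✓
(A=906, D=E81): 1 row → C = 17 ✓
(A=908, D=E35): 1 row → C = 36 ✓
(A=898, D=E35): 2 rows → C takes values {26, 21} — violation
(A=901, D=E81): 1 row → C = 21 ✓
(A=898, D=E81): 1 row → C = 32 ✓
(A=906, D=E55): 1 row → C = 33 ✓
Two rows agree on AD but differ on C, so AD -> C does not hold.

No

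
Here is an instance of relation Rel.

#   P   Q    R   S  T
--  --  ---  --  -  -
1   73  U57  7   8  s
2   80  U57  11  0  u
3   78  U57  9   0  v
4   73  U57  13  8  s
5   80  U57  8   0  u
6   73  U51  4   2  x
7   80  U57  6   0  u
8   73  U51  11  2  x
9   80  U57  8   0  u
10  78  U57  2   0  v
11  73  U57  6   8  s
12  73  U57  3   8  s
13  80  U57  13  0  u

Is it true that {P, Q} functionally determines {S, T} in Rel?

Yes

(P=73, Q=U57): rows 1, 4, 11, 12 → {S,T} = (8, s), (8, s), (8, s), (8, s) ✓
(P=80, Q=U57): rows 2, 5, 7, 9, 13 → {S,T} = (0, u), (0, u), (0, u), (0, u), (0, u) ✓
(P=78, Q=U57): rows 3, 10 → {S,T} = (0, v), (0, v) ✓
(P=73, Q=U51): rows 6, 8 → {S,T} = (2, x), (2, x) ✓
Every {P, Q} value is associated with a single {S, T} value, so {P, Q} → {S, T} holds.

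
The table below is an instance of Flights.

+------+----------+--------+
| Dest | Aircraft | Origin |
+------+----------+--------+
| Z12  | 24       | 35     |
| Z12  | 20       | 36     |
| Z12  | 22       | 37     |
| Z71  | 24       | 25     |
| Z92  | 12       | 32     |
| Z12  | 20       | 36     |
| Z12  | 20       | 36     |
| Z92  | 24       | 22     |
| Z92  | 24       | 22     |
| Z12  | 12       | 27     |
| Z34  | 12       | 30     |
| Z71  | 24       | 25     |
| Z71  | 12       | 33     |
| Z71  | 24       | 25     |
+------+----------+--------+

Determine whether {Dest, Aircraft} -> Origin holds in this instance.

Yes

(Dest=Z12, Aircraft=24): 1 row → Origin = 35 ✓
(Dest=Z12, Aircraft=20): 3 rows → Origin = 36, 36, 36 ✓
(Dest=Z12, Aircraft=22): 1 row → Origin = 37 ✓
(Dest=Z71, Aircraft=24): 3 rows → Origin = 25, 25, 25 ✓
(Dest=Z92, Aircraft=12): 1 row → Origin = 32 ✓
(Dest=Z92, Aircraft=24): 2 rows → Origin = 22, 22 ✓
(Dest=Z12, Aircraft=12): 1 row → Origin = 27 ✓
(Dest=Z34, Aircraft=12): 1 row → Origin = 30 ✓
(Dest=Z71, Aircraft=12): 1 row → Origin = 33 ✓
Every {Dest, Aircraft} value is associated with a single Origin value, so {Dest, Aircraft} -> Origin holds.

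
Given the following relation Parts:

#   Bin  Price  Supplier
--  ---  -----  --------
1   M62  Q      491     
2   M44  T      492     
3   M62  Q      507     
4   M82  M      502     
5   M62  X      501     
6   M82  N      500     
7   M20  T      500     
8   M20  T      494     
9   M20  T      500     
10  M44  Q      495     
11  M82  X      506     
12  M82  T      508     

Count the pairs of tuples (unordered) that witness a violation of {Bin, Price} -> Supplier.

(Bin=M62, Price=Q): violating pairs (1,3) — 1 pair.
(Bin=M20, Price=T): violating pairs (7,8), (8,9) — 2 pairs.

3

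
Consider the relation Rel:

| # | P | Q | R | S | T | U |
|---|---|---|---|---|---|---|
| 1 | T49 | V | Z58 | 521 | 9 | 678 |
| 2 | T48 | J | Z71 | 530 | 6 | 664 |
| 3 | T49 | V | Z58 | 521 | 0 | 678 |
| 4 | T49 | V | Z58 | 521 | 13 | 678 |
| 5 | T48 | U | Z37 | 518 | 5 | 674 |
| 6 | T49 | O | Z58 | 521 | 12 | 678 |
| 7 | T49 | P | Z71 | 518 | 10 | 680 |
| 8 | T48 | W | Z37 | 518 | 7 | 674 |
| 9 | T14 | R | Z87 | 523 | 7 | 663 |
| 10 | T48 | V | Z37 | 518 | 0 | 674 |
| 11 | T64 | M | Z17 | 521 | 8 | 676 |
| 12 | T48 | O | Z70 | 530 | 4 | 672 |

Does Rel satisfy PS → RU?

(P=T49, S=521): rows 1, 3, 4, 6 → {R,U} = (Z58, 678), (Z58, 678), (Z58, 678), (Z58, 678) ✓
(P=T48, S=530): rows 2, 12 → {R,U} takes values {(Z71, 664), (Z70, 672)} — violation
(P=T48, S=518): rows 5, 8, 10 → {R,U} = (Z37, 674), (Z37, 674), (Z37, 674) ✓
(P=T49, S=518): row 7 → {R,U} = (Z71, 680) ✓
(P=T14, S=523): row 9 → {R,U} = (Z87, 663) ✓
(P=T64, S=521): row 11 → {R,U} = (Z17, 676) ✓
Two rows agree on PS but differ on RU, so PS → RU does not hold.

No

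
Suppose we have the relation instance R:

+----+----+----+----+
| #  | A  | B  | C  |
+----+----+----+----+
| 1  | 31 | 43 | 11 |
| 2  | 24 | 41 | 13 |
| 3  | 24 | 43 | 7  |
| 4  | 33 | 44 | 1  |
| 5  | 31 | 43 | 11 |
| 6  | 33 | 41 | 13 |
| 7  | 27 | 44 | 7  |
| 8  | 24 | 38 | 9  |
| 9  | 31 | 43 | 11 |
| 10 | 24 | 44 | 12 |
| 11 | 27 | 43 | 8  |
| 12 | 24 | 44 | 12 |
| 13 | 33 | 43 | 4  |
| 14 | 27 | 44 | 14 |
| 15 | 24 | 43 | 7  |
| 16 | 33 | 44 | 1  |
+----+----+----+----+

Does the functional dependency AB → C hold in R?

(A=31, B=43): rows 1, 5, 9 → C = 11, 11, 11 ✓
(A=24, B=41): row 2 → C = 13 ✓
(A=24, B=43): rows 3, 15 → C = 7, 7 ✓
(A=33, B=44): rows 4, 16 → C = 1, 1 ✓
(A=33, B=41): row 6 → C = 13 ✓
(A=27, B=44): rows 7, 14 → C takes values {7, 14} — violation
(A=24, B=38): row 8 → C = 9 ✓
(A=24, B=44): rows 10, 12 → C = 12, 12 ✓
(A=27, B=43): row 11 → C = 8 ✓
(A=33, B=43): row 13 → C = 4 ✓
Two rows agree on AB but differ on C, so AB → C does not hold.

No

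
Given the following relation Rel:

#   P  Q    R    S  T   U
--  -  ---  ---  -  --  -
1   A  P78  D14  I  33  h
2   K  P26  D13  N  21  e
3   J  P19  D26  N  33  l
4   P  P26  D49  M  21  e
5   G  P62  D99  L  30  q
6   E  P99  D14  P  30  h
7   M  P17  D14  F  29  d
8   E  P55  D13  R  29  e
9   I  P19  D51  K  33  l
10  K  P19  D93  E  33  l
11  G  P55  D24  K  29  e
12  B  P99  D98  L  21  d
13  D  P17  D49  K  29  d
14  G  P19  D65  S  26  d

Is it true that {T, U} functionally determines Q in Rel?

(T=33, U=h): row 1 → Q = P78 ✓
(T=21, U=e): rows 2, 4 → Q = P26, P26 ✓
(T=33, U=l): rows 3, 9, 10 → Q = P19, P19, P19 ✓
(T=30, U=q): row 5 → Q = P62 ✓
(T=30, U=h): row 6 → Q = P99 ✓
(T=29, U=d): rows 7, 13 → Q = P17, P17 ✓
(T=29, U=e): rows 8, 11 → Q = P55, P55 ✓
(T=21, U=d): row 12 → Q = P99 ✓
(T=26, U=d): row 14 → Q = P19 ✓
Every {T, U} value is associated with a single Q value, so {T, U} → Q holds.

Yes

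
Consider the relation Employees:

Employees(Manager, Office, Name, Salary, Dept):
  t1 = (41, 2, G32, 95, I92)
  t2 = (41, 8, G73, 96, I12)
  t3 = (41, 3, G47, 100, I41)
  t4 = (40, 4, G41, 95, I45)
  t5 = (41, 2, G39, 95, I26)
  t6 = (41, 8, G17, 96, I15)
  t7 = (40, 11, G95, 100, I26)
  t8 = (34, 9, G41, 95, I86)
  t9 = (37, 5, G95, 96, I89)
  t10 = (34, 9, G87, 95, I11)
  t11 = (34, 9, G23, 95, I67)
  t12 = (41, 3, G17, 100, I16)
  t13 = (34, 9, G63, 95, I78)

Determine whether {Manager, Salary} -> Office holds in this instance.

Yes

(Manager=41, Salary=95): rows 1, 5 → Office = 2, 2 ✓
(Manager=41, Salary=96): rows 2, 6 → Office = 8, 8 ✓
(Manager=41, Salary=100): rows 3, 12 → Office = 3, 3 ✓
(Manager=40, Salary=95): row 4 → Office = 4 ✓
(Manager=40, Salary=100): row 7 → Office = 11 ✓
(Manager=34, Salary=95): rows 8, 10, 11, 13 → Office = 9, 9, 9, 9 ✓
(Manager=37, Salary=96): row 9 → Office = 5 ✓
Every {Manager, Salary} value is associated with a single Office value, so {Manager, Salary} -> Office holds.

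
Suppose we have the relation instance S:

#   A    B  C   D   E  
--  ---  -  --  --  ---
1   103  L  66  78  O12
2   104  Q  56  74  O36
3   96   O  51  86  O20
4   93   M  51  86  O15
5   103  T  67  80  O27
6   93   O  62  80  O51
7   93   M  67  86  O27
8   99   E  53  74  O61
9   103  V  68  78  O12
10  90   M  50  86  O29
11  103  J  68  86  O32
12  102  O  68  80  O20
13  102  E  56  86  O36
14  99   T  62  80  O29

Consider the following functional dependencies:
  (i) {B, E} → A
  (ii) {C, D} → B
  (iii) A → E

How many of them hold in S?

0

(i) {B, E} → A: (B=O, E=O20): rows 3, 12 → A takes values {96, 102} — violation — fails.
(ii) {C, D} → B: (C=51, D=86): rows 3, 4 → B takes values {O, M} — violation; (C=62, D=80): rows 6, 14 → B takes values {O, T} — violation — fails.
(iii) A → E: A=103: rows 1, 5, 9, 11 → E takes values {O12, O27, O32} — violation; A=93: rows 4, 6, 7 → E takes values {O15, O51, O27} — violation; A=99: rows 8, 14 → E takes values {O61, O29} — violation; A=102: rows 12, 13 → E takes values {O20, O36} — violation — fails.
None of the 3 dependencies hold.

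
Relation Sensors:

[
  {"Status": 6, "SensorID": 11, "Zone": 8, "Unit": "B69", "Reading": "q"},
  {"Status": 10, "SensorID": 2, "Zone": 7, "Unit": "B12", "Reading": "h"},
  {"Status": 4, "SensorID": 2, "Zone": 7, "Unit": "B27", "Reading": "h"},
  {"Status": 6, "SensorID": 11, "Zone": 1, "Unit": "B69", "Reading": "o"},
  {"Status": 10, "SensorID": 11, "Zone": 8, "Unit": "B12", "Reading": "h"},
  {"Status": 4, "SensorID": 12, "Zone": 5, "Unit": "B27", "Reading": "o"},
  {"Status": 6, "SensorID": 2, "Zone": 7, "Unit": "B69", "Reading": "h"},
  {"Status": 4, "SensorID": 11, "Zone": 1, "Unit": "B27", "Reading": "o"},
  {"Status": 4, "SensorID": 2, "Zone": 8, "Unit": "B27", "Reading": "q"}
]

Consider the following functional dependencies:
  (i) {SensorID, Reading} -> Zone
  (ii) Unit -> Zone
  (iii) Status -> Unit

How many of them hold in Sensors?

(i) {SensorID, Reading} -> Zone: every LHS value maps to a single RHS value — holds.
(ii) Unit -> Zone: Unit=B69: 3 rows → Zone takes values {8, 1, 7} — violation; Unit=B12: 2 rows → Zone takes values {7, 8} — violation; Unit=B27: 4 rows → Zone takes values {7, 5, 1, 8} — violation — fails.
(iii) Status -> Unit: every LHS value maps to a single RHS value — holds.
2 of the 3 dependencies hold.

2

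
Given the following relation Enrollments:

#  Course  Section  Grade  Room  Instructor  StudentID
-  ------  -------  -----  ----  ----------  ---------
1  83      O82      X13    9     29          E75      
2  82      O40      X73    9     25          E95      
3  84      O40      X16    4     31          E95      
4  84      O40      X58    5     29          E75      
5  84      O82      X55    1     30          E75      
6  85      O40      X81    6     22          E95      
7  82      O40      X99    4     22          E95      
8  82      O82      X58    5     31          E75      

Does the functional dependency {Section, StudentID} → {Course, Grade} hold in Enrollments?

(Section=O82, StudentID=E75): rows 1, 5, 8 → {Course,Grade} takes values {(83, X13), (84, X55), (82, X58)} — violation
(Section=O40, StudentID=E95): rows 2, 3, 6, 7 → {Course,Grade} takes values {(82, X73), (84, X16), (85, X81), (82, X99)} — violation
(Section=O40, StudentID=E75): row 4 → {Course,Grade} = (84, X58) ✓
Two rows agree on {Section, StudentID} but differ on {Course, Grade}, so {Section, StudentID} → {Course, Grade} does not hold.

No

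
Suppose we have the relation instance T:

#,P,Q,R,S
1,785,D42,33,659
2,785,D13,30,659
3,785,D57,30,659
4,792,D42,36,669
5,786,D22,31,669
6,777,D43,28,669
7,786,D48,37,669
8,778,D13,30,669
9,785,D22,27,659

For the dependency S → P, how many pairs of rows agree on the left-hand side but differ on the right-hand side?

9

S=659: all 4 rows agree on P — 0 pairs.
S=669: violating pairs (4,5), (4,6), (4,7), (4,8), (5,6), (5,8), (6,7), (6,8), (7,8) — 9 pairs.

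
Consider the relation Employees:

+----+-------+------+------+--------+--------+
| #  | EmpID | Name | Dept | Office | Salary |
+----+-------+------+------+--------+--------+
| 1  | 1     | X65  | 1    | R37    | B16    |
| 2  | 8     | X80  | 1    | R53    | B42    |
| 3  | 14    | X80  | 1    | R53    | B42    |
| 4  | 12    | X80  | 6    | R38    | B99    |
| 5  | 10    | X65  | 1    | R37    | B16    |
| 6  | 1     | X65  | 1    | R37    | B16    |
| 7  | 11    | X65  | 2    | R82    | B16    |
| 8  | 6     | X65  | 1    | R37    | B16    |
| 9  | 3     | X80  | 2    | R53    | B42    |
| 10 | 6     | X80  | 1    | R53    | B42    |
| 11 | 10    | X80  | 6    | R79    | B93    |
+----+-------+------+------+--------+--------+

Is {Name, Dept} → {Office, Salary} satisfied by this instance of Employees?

(Name=X65, Dept=1): rows 1, 5, 6, 8 → {Office,Salary} = (R37, B16), (R37, B16), (R37, B16), (R37, B16) ✓
(Name=X80, Dept=1): rows 2, 3, 10 → {Office,Salary} = (R53, B42), (R53, B42), (R53, B42) ✓
(Name=X80, Dept=6): rows 4, 11 → {Office,Salary} takes values {(R38, B99), (R79, B93)} — violation
(Name=X65, Dept=2): row 7 → {Office,Salary} = (R82, B16) ✓
(Name=X80, Dept=2): row 9 → {Office,Salary} = (R53, B42) ✓
Two rows agree on {Name, Dept} but differ on {Office, Salary}, so {Name, Dept} → {Office, Salary} does not hold.

No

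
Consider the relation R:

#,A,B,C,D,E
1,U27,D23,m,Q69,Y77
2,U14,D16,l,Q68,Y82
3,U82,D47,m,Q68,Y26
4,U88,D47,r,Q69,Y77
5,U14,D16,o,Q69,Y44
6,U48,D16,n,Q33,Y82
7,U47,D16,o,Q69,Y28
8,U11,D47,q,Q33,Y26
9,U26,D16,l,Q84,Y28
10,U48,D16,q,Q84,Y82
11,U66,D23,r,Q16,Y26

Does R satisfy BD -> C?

No

(B=D23, D=Q69): row 1 → C = m ✓
(B=D16, D=Q68): row 2 → C = l ✓
(B=D47, D=Q68): row 3 → C = m ✓
(B=D47, D=Q69): row 4 → C = r ✓
(B=D16, D=Q69): rows 5, 7 → C = o, o ✓
(B=D16, D=Q33): row 6 → C = n ✓
(B=D47, D=Q33): row 8 → C = q ✓
(B=D16, D=Q84): rows 9, 10 → C takes values {l, q} — violation
(B=D23, D=Q16): row 11 → C = r ✓
Two rows agree on BD but differ on C, so BD -> C does not hold.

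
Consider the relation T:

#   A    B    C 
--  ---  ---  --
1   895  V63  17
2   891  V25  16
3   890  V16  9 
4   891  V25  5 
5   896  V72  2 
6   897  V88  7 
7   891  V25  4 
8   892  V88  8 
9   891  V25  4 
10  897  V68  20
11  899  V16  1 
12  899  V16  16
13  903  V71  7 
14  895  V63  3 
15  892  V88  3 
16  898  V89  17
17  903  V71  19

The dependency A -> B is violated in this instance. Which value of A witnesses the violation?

A=895: rows 1, 14 → B = V63, V63 ✓
A=891: rows 2, 4, 7, 9 → B = V25, V25, V25, V25 ✓
A=890: row 3 → B = V16 ✓
A=896: row 5 → B = V72 ✓
A=897: rows 6, 10 → B takes values {V88, V68} — violation
A=892: rows 8, 15 → B = V88, V88 ✓
A=899: rows 11, 12 → B = V16, V16 ✓
A=903: rows 13, 17 → B = V71, V71 ✓
A=898: row 16 → B = V89 ✓
The only A value with inconsistent B is A=897.

897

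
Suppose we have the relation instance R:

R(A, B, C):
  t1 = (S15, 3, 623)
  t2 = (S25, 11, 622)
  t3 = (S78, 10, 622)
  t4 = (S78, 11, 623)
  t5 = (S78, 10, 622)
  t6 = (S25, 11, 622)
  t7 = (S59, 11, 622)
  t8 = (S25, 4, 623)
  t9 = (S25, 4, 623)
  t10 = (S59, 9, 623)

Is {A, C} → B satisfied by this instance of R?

(A=S15, C=623): row 1 → B = 3 ✓
(A=S25, C=622): rows 2, 6 → B = 11, 11 ✓
(A=S78, C=622): rows 3, 5 → B = 10, 10 ✓
(A=S78, C=623): row 4 → B = 11 ✓
(A=S59, C=622): row 7 → B = 11 ✓
(A=S25, C=623): rows 8, 9 → B = 4, 4 ✓
(A=S59, C=623): row 10 → B = 9 ✓
Every {A, C} value is associated with a single B value, so {A, C} → B holds.

Yes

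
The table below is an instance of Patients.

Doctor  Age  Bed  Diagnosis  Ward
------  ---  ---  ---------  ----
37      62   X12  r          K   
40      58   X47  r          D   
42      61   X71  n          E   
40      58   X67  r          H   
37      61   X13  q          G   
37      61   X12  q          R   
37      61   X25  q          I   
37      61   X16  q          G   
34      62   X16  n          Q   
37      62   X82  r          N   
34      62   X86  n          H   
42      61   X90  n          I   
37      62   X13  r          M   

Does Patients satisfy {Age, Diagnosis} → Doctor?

(Age=62, Diagnosis=r): 3 rows → Doctor = 37, 37, 37 ✓
(Age=58, Diagnosis=r): 2 rows → Doctor = 40, 40 ✓
(Age=61, Diagnosis=n): 2 rows → Doctor = 42, 42 ✓
(Age=61, Diagnosis=q): 4 rows → Doctor = 37, 37, 37, 37 ✓
(Age=62, Diagnosis=n): 2 rows → Doctor = 34, 34 ✓
Every {Age, Diagnosis} value is associated with a single Doctor value, so {Age, Diagnosis} → Doctor holds.

Yes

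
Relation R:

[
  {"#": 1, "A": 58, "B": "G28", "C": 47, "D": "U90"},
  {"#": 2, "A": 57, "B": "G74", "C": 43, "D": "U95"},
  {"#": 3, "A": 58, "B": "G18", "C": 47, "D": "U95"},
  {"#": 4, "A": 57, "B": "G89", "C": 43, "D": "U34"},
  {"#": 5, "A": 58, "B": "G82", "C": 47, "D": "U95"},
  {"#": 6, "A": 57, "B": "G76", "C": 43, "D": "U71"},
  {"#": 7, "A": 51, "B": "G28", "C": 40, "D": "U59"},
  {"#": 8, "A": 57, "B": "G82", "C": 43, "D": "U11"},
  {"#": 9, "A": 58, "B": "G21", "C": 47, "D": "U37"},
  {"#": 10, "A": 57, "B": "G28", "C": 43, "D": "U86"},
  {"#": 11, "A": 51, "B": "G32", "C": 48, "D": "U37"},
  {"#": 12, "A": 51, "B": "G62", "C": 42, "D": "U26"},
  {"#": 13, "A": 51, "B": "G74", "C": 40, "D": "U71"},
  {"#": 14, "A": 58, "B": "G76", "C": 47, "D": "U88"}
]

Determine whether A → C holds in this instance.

A=58: rows 1, 3, 5, 9, 14 → C = 47, 47, 47, 47, 47 ✓
A=57: rows 2, 4, 6, 8, 10 → C = 43, 43, 43, 43, 43 ✓
A=51: rows 7, 11, 12, 13 → C takes values {40, 48, 42} — violation
Two rows agree on A but differ on C, so A → C does not hold.

No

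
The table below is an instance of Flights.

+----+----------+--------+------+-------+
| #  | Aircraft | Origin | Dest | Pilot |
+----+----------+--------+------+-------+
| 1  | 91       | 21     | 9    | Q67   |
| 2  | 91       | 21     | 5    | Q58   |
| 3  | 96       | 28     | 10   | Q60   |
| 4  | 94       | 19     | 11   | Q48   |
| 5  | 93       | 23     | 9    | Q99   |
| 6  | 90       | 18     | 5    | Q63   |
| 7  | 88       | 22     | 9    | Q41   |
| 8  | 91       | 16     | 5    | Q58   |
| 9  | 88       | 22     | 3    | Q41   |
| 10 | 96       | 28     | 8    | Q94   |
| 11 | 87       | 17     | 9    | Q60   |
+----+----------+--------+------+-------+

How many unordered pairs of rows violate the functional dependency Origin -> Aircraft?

0

Origin=21: all 2 rows agree on Aircraft — 0 pairs.
Origin=28: all 2 rows agree on Aircraft — 0 pairs.
Origin=22: all 2 rows agree on Aircraft — 0 pairs.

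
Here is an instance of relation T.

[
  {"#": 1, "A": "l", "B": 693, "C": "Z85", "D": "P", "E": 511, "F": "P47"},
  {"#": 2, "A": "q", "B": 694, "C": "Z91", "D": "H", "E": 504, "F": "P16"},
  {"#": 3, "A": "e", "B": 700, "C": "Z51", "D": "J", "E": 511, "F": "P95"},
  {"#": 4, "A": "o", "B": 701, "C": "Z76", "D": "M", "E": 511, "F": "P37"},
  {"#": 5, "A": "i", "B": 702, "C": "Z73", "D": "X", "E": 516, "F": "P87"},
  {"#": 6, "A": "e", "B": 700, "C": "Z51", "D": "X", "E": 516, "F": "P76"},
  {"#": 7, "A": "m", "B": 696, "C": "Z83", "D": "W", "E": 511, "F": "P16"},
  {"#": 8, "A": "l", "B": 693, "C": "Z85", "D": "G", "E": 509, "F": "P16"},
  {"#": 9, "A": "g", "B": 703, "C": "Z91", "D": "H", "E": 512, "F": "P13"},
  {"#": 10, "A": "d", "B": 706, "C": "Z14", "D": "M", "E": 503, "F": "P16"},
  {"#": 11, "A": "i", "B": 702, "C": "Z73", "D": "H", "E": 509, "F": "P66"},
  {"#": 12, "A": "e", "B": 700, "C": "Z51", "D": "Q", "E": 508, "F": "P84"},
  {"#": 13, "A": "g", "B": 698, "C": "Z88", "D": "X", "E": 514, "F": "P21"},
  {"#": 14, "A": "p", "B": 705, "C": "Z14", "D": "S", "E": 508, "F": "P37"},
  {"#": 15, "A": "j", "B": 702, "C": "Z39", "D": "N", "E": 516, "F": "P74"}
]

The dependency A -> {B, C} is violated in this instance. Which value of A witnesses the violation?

A=l: rows 1, 8 → {B,C} = (693, Z85), (693, Z85) ✓
A=q: row 2 → {B,C} = (694, Z91) ✓
A=e: rows 3, 6, 12 → {B,C} = (700, Z51), (700, Z51), (700, Z51) ✓
A=o: row 4 → {B,C} = (701, Z76) ✓
A=i: rows 5, 11 → {B,C} = (702, Z73), (702, Z73) ✓
A=m: row 7 → {B,C} = (696, Z83) ✓
A=g: rows 9, 13 → {B,C} takes values {(703, Z91), (698, Z88)} — violation
A=d: row 10 → {B,C} = (706, Z14) ✓
A=p: row 14 → {B,C} = (705, Z14) ✓
A=j: row 15 → {B,C} = (702, Z39) ✓
The only A value with inconsistent RHS is A=g.

g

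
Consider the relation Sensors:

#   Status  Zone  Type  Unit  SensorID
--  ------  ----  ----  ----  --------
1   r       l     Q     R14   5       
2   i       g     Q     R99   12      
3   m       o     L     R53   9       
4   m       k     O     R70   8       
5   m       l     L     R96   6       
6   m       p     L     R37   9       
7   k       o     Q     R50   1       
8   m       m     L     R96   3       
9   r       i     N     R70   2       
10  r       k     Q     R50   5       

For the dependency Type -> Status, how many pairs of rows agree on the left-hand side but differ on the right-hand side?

Type=Q: violating pairs (1,2), (1,7), (2,7), (2,10), (7,10) — 5 pairs.
Type=L: all 4 rows agree on Status — 0 pairs.

5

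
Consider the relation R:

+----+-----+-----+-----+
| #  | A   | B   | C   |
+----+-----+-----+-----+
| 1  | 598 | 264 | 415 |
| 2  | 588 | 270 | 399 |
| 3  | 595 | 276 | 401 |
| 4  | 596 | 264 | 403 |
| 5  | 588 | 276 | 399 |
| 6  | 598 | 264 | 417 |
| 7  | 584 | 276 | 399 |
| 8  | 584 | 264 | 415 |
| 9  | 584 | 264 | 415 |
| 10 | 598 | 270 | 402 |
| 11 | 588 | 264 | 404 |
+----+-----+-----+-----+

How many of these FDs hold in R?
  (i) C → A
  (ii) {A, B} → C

0

(i) C → A: C=415: rows 1, 8, 9 → A takes values {598, 584} — violation; C=399: rows 2, 5, 7 → A takes values {588, 584} — violation — fails.
(ii) {A, B} → C: (A=598, B=264): rows 1, 6 → C takes values {415, 417} — violation — fails.
None of the 2 dependencies hold.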